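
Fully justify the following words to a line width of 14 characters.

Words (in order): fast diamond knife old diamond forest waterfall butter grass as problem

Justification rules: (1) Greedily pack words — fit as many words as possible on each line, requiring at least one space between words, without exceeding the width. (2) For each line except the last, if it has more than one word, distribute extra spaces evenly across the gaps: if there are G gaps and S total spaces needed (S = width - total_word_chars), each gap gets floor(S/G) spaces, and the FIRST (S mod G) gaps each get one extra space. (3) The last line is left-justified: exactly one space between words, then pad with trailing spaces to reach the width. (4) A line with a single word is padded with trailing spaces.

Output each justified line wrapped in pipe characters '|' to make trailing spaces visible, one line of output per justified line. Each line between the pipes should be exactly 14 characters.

Line 1: ['fast', 'diamond'] (min_width=12, slack=2)
Line 2: ['knife', 'old'] (min_width=9, slack=5)
Line 3: ['diamond', 'forest'] (min_width=14, slack=0)
Line 4: ['waterfall'] (min_width=9, slack=5)
Line 5: ['butter', 'grass'] (min_width=12, slack=2)
Line 6: ['as', 'problem'] (min_width=10, slack=4)

Answer: |fast   diamond|
|knife      old|
|diamond forest|
|waterfall     |
|butter   grass|
|as problem    |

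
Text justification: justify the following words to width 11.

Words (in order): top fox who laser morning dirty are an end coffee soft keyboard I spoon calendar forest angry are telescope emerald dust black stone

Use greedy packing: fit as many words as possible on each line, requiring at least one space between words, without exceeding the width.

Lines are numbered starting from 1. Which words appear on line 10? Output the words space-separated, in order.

Line 1: ['top', 'fox', 'who'] (min_width=11, slack=0)
Line 2: ['laser'] (min_width=5, slack=6)
Line 3: ['morning'] (min_width=7, slack=4)
Line 4: ['dirty', 'are'] (min_width=9, slack=2)
Line 5: ['an', 'end'] (min_width=6, slack=5)
Line 6: ['coffee', 'soft'] (min_width=11, slack=0)
Line 7: ['keyboard', 'I'] (min_width=10, slack=1)
Line 8: ['spoon'] (min_width=5, slack=6)
Line 9: ['calendar'] (min_width=8, slack=3)
Line 10: ['forest'] (min_width=6, slack=5)
Line 11: ['angry', 'are'] (min_width=9, slack=2)
Line 12: ['telescope'] (min_width=9, slack=2)
Line 13: ['emerald'] (min_width=7, slack=4)
Line 14: ['dust', 'black'] (min_width=10, slack=1)
Line 15: ['stone'] (min_width=5, slack=6)

Answer: forest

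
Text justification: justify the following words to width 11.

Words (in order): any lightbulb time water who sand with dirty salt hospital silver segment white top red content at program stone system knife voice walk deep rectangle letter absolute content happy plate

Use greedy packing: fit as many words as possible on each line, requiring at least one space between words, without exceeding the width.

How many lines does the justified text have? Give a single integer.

Line 1: ['any'] (min_width=3, slack=8)
Line 2: ['lightbulb'] (min_width=9, slack=2)
Line 3: ['time', 'water'] (min_width=10, slack=1)
Line 4: ['who', 'sand'] (min_width=8, slack=3)
Line 5: ['with', 'dirty'] (min_width=10, slack=1)
Line 6: ['salt'] (min_width=4, slack=7)
Line 7: ['hospital'] (min_width=8, slack=3)
Line 8: ['silver'] (min_width=6, slack=5)
Line 9: ['segment'] (min_width=7, slack=4)
Line 10: ['white', 'top'] (min_width=9, slack=2)
Line 11: ['red', 'content'] (min_width=11, slack=0)
Line 12: ['at', 'program'] (min_width=10, slack=1)
Line 13: ['stone'] (min_width=5, slack=6)
Line 14: ['system'] (min_width=6, slack=5)
Line 15: ['knife', 'voice'] (min_width=11, slack=0)
Line 16: ['walk', 'deep'] (min_width=9, slack=2)
Line 17: ['rectangle'] (min_width=9, slack=2)
Line 18: ['letter'] (min_width=6, slack=5)
Line 19: ['absolute'] (min_width=8, slack=3)
Line 20: ['content'] (min_width=7, slack=4)
Line 21: ['happy', 'plate'] (min_width=11, slack=0)
Total lines: 21

Answer: 21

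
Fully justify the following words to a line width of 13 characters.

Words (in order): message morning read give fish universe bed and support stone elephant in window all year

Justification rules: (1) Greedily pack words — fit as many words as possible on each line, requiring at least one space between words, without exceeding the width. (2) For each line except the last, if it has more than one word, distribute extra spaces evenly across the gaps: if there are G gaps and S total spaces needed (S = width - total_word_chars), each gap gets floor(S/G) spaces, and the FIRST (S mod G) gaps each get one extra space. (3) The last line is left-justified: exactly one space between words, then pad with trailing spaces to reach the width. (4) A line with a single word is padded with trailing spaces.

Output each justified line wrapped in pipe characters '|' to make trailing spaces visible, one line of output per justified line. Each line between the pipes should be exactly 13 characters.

Answer: |message      |
|morning  read|
|give     fish|
|universe  bed|
|and   support|
|stone        |
|elephant   in|
|window    all|
|year         |

Derivation:
Line 1: ['message'] (min_width=7, slack=6)
Line 2: ['morning', 'read'] (min_width=12, slack=1)
Line 3: ['give', 'fish'] (min_width=9, slack=4)
Line 4: ['universe', 'bed'] (min_width=12, slack=1)
Line 5: ['and', 'support'] (min_width=11, slack=2)
Line 6: ['stone'] (min_width=5, slack=8)
Line 7: ['elephant', 'in'] (min_width=11, slack=2)
Line 8: ['window', 'all'] (min_width=10, slack=3)
Line 9: ['year'] (min_width=4, slack=9)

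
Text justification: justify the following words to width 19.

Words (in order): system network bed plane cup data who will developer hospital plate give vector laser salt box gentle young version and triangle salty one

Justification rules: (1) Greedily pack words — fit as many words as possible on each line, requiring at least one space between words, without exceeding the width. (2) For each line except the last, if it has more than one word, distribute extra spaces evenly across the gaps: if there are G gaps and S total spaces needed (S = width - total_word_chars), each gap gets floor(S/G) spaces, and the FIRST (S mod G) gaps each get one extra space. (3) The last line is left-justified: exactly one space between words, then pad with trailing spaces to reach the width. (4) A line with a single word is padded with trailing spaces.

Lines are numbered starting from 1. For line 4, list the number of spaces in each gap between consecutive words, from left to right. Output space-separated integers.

Answer: 1 1

Derivation:
Line 1: ['system', 'network', 'bed'] (min_width=18, slack=1)
Line 2: ['plane', 'cup', 'data', 'who'] (min_width=18, slack=1)
Line 3: ['will', 'developer'] (min_width=14, slack=5)
Line 4: ['hospital', 'plate', 'give'] (min_width=19, slack=0)
Line 5: ['vector', 'laser', 'salt'] (min_width=17, slack=2)
Line 6: ['box', 'gentle', 'young'] (min_width=16, slack=3)
Line 7: ['version', 'and'] (min_width=11, slack=8)
Line 8: ['triangle', 'salty', 'one'] (min_width=18, slack=1)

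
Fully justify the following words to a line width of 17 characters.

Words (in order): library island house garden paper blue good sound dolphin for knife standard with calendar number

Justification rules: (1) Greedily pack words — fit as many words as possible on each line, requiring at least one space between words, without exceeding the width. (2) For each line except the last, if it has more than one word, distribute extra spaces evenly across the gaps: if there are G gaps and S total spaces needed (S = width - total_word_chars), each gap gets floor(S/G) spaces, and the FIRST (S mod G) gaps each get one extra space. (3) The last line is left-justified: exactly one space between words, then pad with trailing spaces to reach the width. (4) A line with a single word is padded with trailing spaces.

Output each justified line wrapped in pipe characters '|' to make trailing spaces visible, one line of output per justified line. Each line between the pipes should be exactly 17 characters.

Line 1: ['library', 'island'] (min_width=14, slack=3)
Line 2: ['house', 'garden'] (min_width=12, slack=5)
Line 3: ['paper', 'blue', 'good'] (min_width=15, slack=2)
Line 4: ['sound', 'dolphin', 'for'] (min_width=17, slack=0)
Line 5: ['knife', 'standard'] (min_width=14, slack=3)
Line 6: ['with', 'calendar'] (min_width=13, slack=4)
Line 7: ['number'] (min_width=6, slack=11)

Answer: |library    island|
|house      garden|
|paper  blue  good|
|sound dolphin for|
|knife    standard|
|with     calendar|
|number           |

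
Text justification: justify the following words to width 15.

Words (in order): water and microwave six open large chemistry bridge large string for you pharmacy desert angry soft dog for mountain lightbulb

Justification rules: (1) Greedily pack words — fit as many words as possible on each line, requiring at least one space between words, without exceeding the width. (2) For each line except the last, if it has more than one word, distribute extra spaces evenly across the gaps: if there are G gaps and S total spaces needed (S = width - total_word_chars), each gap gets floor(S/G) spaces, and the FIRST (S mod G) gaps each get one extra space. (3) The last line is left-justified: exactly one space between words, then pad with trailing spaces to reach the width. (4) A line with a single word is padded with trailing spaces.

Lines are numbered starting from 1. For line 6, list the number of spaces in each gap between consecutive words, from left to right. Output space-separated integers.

Answer: 2 1

Derivation:
Line 1: ['water', 'and'] (min_width=9, slack=6)
Line 2: ['microwave', 'six'] (min_width=13, slack=2)
Line 3: ['open', 'large'] (min_width=10, slack=5)
Line 4: ['chemistry'] (min_width=9, slack=6)
Line 5: ['bridge', 'large'] (min_width=12, slack=3)
Line 6: ['string', 'for', 'you'] (min_width=14, slack=1)
Line 7: ['pharmacy', 'desert'] (min_width=15, slack=0)
Line 8: ['angry', 'soft', 'dog'] (min_width=14, slack=1)
Line 9: ['for', 'mountain'] (min_width=12, slack=3)
Line 10: ['lightbulb'] (min_width=9, slack=6)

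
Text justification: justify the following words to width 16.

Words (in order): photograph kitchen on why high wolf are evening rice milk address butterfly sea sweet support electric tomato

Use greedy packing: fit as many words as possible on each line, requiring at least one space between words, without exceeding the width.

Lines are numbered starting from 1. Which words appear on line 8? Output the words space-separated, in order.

Line 1: ['photograph'] (min_width=10, slack=6)
Line 2: ['kitchen', 'on', 'why'] (min_width=14, slack=2)
Line 3: ['high', 'wolf', 'are'] (min_width=13, slack=3)
Line 4: ['evening', 'rice'] (min_width=12, slack=4)
Line 5: ['milk', 'address'] (min_width=12, slack=4)
Line 6: ['butterfly', 'sea'] (min_width=13, slack=3)
Line 7: ['sweet', 'support'] (min_width=13, slack=3)
Line 8: ['electric', 'tomato'] (min_width=15, slack=1)

Answer: electric tomato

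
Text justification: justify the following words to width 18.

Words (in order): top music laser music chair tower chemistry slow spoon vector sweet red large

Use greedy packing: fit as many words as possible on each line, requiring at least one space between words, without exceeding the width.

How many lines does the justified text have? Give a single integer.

Answer: 5

Derivation:
Line 1: ['top', 'music', 'laser'] (min_width=15, slack=3)
Line 2: ['music', 'chair', 'tower'] (min_width=17, slack=1)
Line 3: ['chemistry', 'slow'] (min_width=14, slack=4)
Line 4: ['spoon', 'vector', 'sweet'] (min_width=18, slack=0)
Line 5: ['red', 'large'] (min_width=9, slack=9)
Total lines: 5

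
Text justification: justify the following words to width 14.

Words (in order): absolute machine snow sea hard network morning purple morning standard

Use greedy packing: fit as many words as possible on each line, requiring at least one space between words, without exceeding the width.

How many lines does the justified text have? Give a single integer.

Answer: 7

Derivation:
Line 1: ['absolute'] (min_width=8, slack=6)
Line 2: ['machine', 'snow'] (min_width=12, slack=2)
Line 3: ['sea', 'hard'] (min_width=8, slack=6)
Line 4: ['network'] (min_width=7, slack=7)
Line 5: ['morning', 'purple'] (min_width=14, slack=0)
Line 6: ['morning'] (min_width=7, slack=7)
Line 7: ['standard'] (min_width=8, slack=6)
Total lines: 7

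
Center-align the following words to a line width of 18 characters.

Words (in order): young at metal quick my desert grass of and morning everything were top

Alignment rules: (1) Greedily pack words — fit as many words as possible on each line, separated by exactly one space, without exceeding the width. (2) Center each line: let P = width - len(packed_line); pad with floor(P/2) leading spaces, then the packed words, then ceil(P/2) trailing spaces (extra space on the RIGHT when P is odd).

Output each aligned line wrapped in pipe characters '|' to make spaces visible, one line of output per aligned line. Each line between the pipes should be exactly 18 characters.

Answer: |  young at metal  |
| quick my desert  |
|   grass of and   |
|morning everything|
|     were top     |

Derivation:
Line 1: ['young', 'at', 'metal'] (min_width=14, slack=4)
Line 2: ['quick', 'my', 'desert'] (min_width=15, slack=3)
Line 3: ['grass', 'of', 'and'] (min_width=12, slack=6)
Line 4: ['morning', 'everything'] (min_width=18, slack=0)
Line 5: ['were', 'top'] (min_width=8, slack=10)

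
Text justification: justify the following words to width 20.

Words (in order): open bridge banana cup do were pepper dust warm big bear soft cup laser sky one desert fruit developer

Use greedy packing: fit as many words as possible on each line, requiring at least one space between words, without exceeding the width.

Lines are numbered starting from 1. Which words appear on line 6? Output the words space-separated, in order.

Answer: developer

Derivation:
Line 1: ['open', 'bridge', 'banana'] (min_width=18, slack=2)
Line 2: ['cup', 'do', 'were', 'pepper'] (min_width=18, slack=2)
Line 3: ['dust', 'warm', 'big', 'bear'] (min_width=18, slack=2)
Line 4: ['soft', 'cup', 'laser', 'sky'] (min_width=18, slack=2)
Line 5: ['one', 'desert', 'fruit'] (min_width=16, slack=4)
Line 6: ['developer'] (min_width=9, slack=11)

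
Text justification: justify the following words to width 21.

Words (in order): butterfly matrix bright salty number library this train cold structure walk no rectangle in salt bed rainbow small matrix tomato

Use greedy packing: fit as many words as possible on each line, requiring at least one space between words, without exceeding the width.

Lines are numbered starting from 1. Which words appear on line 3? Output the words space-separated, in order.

Answer: library this train

Derivation:
Line 1: ['butterfly', 'matrix'] (min_width=16, slack=5)
Line 2: ['bright', 'salty', 'number'] (min_width=19, slack=2)
Line 3: ['library', 'this', 'train'] (min_width=18, slack=3)
Line 4: ['cold', 'structure', 'walk'] (min_width=19, slack=2)
Line 5: ['no', 'rectangle', 'in', 'salt'] (min_width=20, slack=1)
Line 6: ['bed', 'rainbow', 'small'] (min_width=17, slack=4)
Line 7: ['matrix', 'tomato'] (min_width=13, slack=8)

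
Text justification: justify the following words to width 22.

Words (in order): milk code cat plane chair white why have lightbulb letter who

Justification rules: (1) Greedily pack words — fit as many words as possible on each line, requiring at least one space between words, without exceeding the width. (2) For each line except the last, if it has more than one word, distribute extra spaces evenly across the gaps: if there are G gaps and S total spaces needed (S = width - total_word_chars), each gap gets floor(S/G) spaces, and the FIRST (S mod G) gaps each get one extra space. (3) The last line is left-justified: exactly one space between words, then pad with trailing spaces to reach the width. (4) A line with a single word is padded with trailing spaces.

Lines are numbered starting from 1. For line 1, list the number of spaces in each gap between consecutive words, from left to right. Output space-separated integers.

Answer: 2 2 2

Derivation:
Line 1: ['milk', 'code', 'cat', 'plane'] (min_width=19, slack=3)
Line 2: ['chair', 'white', 'why', 'have'] (min_width=20, slack=2)
Line 3: ['lightbulb', 'letter', 'who'] (min_width=20, slack=2)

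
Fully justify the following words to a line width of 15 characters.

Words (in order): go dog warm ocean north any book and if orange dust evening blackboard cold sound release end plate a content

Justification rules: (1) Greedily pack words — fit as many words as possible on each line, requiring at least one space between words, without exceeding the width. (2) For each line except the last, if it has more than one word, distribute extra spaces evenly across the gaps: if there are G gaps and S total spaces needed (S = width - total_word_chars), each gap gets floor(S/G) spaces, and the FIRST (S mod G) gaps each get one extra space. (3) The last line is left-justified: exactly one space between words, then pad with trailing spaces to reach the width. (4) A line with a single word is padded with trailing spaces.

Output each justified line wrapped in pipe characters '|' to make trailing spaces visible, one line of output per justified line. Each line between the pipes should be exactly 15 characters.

Answer: |go   dog   warm|
|ocean north any|
|book   and   if|
|orange     dust|
|evening        |
|blackboard cold|
|sound   release|
|end   plate   a|
|content        |

Derivation:
Line 1: ['go', 'dog', 'warm'] (min_width=11, slack=4)
Line 2: ['ocean', 'north', 'any'] (min_width=15, slack=0)
Line 3: ['book', 'and', 'if'] (min_width=11, slack=4)
Line 4: ['orange', 'dust'] (min_width=11, slack=4)
Line 5: ['evening'] (min_width=7, slack=8)
Line 6: ['blackboard', 'cold'] (min_width=15, slack=0)
Line 7: ['sound', 'release'] (min_width=13, slack=2)
Line 8: ['end', 'plate', 'a'] (min_width=11, slack=4)
Line 9: ['content'] (min_width=7, slack=8)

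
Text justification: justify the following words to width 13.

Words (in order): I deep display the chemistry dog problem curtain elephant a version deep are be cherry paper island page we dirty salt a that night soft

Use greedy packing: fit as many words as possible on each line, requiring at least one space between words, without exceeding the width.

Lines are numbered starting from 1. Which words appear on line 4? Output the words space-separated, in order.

Line 1: ['I', 'deep'] (min_width=6, slack=7)
Line 2: ['display', 'the'] (min_width=11, slack=2)
Line 3: ['chemistry', 'dog'] (min_width=13, slack=0)
Line 4: ['problem'] (min_width=7, slack=6)
Line 5: ['curtain'] (min_width=7, slack=6)
Line 6: ['elephant', 'a'] (min_width=10, slack=3)
Line 7: ['version', 'deep'] (min_width=12, slack=1)
Line 8: ['are', 'be', 'cherry'] (min_width=13, slack=0)
Line 9: ['paper', 'island'] (min_width=12, slack=1)
Line 10: ['page', 'we', 'dirty'] (min_width=13, slack=0)
Line 11: ['salt', 'a', 'that'] (min_width=11, slack=2)
Line 12: ['night', 'soft'] (min_width=10, slack=3)

Answer: problem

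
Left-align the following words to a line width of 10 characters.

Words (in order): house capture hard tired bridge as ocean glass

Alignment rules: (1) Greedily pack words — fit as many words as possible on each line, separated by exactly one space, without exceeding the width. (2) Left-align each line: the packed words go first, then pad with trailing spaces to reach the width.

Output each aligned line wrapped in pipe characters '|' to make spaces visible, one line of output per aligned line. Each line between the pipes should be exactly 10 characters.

Line 1: ['house'] (min_width=5, slack=5)
Line 2: ['capture'] (min_width=7, slack=3)
Line 3: ['hard', 'tired'] (min_width=10, slack=0)
Line 4: ['bridge', 'as'] (min_width=9, slack=1)
Line 5: ['ocean'] (min_width=5, slack=5)
Line 6: ['glass'] (min_width=5, slack=5)

Answer: |house     |
|capture   |
|hard tired|
|bridge as |
|ocean     |
|glass     |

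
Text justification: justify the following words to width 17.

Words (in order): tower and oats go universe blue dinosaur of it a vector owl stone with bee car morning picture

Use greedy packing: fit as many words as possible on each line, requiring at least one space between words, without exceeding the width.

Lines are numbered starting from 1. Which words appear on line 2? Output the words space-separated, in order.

Line 1: ['tower', 'and', 'oats', 'go'] (min_width=17, slack=0)
Line 2: ['universe', 'blue'] (min_width=13, slack=4)
Line 3: ['dinosaur', 'of', 'it', 'a'] (min_width=16, slack=1)
Line 4: ['vector', 'owl', 'stone'] (min_width=16, slack=1)
Line 5: ['with', 'bee', 'car'] (min_width=12, slack=5)
Line 6: ['morning', 'picture'] (min_width=15, slack=2)

Answer: universe blue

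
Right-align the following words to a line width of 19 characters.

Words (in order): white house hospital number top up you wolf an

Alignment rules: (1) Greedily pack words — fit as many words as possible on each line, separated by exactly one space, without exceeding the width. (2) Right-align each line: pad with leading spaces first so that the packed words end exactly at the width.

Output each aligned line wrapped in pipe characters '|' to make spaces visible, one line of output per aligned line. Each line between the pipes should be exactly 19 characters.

Line 1: ['white', 'house'] (min_width=11, slack=8)
Line 2: ['hospital', 'number', 'top'] (min_width=19, slack=0)
Line 3: ['up', 'you', 'wolf', 'an'] (min_width=14, slack=5)

Answer: |        white house|
|hospital number top|
|     up you wolf an|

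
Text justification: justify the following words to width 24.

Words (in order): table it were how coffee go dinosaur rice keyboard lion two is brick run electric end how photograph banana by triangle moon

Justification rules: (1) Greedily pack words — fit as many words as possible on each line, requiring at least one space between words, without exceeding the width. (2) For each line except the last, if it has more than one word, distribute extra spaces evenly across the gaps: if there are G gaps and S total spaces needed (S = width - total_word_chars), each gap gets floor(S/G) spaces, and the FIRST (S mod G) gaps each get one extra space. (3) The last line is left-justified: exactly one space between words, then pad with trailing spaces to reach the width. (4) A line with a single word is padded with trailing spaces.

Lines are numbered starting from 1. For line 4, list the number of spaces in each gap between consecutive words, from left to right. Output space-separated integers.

Answer: 2 2 1

Derivation:
Line 1: ['table', 'it', 'were', 'how', 'coffee'] (min_width=24, slack=0)
Line 2: ['go', 'dinosaur', 'rice'] (min_width=16, slack=8)
Line 3: ['keyboard', 'lion', 'two', 'is'] (min_width=20, slack=4)
Line 4: ['brick', 'run', 'electric', 'end'] (min_width=22, slack=2)
Line 5: ['how', 'photograph', 'banana', 'by'] (min_width=24, slack=0)
Line 6: ['triangle', 'moon'] (min_width=13, slack=11)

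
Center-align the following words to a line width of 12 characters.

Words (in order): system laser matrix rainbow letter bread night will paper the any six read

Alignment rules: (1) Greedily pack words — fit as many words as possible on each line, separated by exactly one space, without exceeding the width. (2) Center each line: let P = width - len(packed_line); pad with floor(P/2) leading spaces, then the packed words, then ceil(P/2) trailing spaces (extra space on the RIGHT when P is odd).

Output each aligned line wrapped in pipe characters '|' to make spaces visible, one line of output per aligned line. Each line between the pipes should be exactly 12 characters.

Line 1: ['system', 'laser'] (min_width=12, slack=0)
Line 2: ['matrix'] (min_width=6, slack=6)
Line 3: ['rainbow'] (min_width=7, slack=5)
Line 4: ['letter', 'bread'] (min_width=12, slack=0)
Line 5: ['night', 'will'] (min_width=10, slack=2)
Line 6: ['paper', 'the'] (min_width=9, slack=3)
Line 7: ['any', 'six', 'read'] (min_width=12, slack=0)

Answer: |system laser|
|   matrix   |
|  rainbow   |
|letter bread|
| night will |
| paper the  |
|any six read|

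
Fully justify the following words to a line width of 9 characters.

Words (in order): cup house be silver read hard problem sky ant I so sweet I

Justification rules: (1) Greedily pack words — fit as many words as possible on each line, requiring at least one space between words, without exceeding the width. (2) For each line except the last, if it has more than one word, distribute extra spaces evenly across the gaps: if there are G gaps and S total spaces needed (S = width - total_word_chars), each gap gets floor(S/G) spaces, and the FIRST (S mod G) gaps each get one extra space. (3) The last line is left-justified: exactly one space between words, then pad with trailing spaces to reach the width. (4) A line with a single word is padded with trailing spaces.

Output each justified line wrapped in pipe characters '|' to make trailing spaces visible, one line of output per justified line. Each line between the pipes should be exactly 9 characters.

Answer: |cup house|
|be silver|
|read hard|
|problem  |
|sky ant I|
|so  sweet|
|I        |

Derivation:
Line 1: ['cup', 'house'] (min_width=9, slack=0)
Line 2: ['be', 'silver'] (min_width=9, slack=0)
Line 3: ['read', 'hard'] (min_width=9, slack=0)
Line 4: ['problem'] (min_width=7, slack=2)
Line 5: ['sky', 'ant', 'I'] (min_width=9, slack=0)
Line 6: ['so', 'sweet'] (min_width=8, slack=1)
Line 7: ['I'] (min_width=1, slack=8)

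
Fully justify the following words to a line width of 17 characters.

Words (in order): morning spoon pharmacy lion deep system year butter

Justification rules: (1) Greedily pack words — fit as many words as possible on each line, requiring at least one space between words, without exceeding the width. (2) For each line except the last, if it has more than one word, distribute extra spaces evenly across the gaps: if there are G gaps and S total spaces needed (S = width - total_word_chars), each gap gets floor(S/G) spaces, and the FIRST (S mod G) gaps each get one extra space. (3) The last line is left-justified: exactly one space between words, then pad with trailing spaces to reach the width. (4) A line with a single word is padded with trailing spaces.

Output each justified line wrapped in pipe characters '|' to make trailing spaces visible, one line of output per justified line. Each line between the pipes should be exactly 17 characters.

Line 1: ['morning', 'spoon'] (min_width=13, slack=4)
Line 2: ['pharmacy', 'lion'] (min_width=13, slack=4)
Line 3: ['deep', 'system', 'year'] (min_width=16, slack=1)
Line 4: ['butter'] (min_width=6, slack=11)

Answer: |morning     spoon|
|pharmacy     lion|
|deep  system year|
|butter           |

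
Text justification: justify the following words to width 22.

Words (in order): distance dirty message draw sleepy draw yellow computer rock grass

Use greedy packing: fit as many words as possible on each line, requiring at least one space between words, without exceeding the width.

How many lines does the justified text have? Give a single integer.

Line 1: ['distance', 'dirty', 'message'] (min_width=22, slack=0)
Line 2: ['draw', 'sleepy', 'draw'] (min_width=16, slack=6)
Line 3: ['yellow', 'computer', 'rock'] (min_width=20, slack=2)
Line 4: ['grass'] (min_width=5, slack=17)
Total lines: 4

Answer: 4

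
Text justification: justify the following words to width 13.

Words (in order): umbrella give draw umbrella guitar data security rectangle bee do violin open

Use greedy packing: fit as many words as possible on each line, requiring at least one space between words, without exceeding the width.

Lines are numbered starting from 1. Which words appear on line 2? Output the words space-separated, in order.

Line 1: ['umbrella', 'give'] (min_width=13, slack=0)
Line 2: ['draw', 'umbrella'] (min_width=13, slack=0)
Line 3: ['guitar', 'data'] (min_width=11, slack=2)
Line 4: ['security'] (min_width=8, slack=5)
Line 5: ['rectangle', 'bee'] (min_width=13, slack=0)
Line 6: ['do', 'violin'] (min_width=9, slack=4)
Line 7: ['open'] (min_width=4, slack=9)

Answer: draw umbrella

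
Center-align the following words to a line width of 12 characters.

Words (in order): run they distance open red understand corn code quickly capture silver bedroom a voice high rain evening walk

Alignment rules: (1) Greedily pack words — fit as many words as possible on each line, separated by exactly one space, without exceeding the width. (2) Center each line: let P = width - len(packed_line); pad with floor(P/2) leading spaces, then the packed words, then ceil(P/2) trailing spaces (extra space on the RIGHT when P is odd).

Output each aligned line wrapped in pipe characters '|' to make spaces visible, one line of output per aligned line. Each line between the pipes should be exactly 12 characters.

Answer: |  run they  |
|  distance  |
|  open red  |
| understand |
| corn code  |
|  quickly   |
|  capture   |
|   silver   |
| bedroom a  |
| voice high |
|rain evening|
|    walk    |

Derivation:
Line 1: ['run', 'they'] (min_width=8, slack=4)
Line 2: ['distance'] (min_width=8, slack=4)
Line 3: ['open', 'red'] (min_width=8, slack=4)
Line 4: ['understand'] (min_width=10, slack=2)
Line 5: ['corn', 'code'] (min_width=9, slack=3)
Line 6: ['quickly'] (min_width=7, slack=5)
Line 7: ['capture'] (min_width=7, slack=5)
Line 8: ['silver'] (min_width=6, slack=6)
Line 9: ['bedroom', 'a'] (min_width=9, slack=3)
Line 10: ['voice', 'high'] (min_width=10, slack=2)
Line 11: ['rain', 'evening'] (min_width=12, slack=0)
Line 12: ['walk'] (min_width=4, slack=8)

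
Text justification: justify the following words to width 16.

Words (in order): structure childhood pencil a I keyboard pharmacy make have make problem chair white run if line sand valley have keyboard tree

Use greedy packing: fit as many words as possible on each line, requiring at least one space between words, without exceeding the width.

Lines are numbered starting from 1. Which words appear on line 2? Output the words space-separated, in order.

Line 1: ['structure'] (min_width=9, slack=7)
Line 2: ['childhood', 'pencil'] (min_width=16, slack=0)
Line 3: ['a', 'I', 'keyboard'] (min_width=12, slack=4)
Line 4: ['pharmacy', 'make'] (min_width=13, slack=3)
Line 5: ['have', 'make'] (min_width=9, slack=7)
Line 6: ['problem', 'chair'] (min_width=13, slack=3)
Line 7: ['white', 'run', 'if'] (min_width=12, slack=4)
Line 8: ['line', 'sand', 'valley'] (min_width=16, slack=0)
Line 9: ['have', 'keyboard'] (min_width=13, slack=3)
Line 10: ['tree'] (min_width=4, slack=12)

Answer: childhood pencil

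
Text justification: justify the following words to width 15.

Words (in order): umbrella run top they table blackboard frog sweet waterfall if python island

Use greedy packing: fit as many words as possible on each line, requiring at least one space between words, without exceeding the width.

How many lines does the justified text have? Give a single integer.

Answer: 6

Derivation:
Line 1: ['umbrella', 'run'] (min_width=12, slack=3)
Line 2: ['top', 'they', 'table'] (min_width=14, slack=1)
Line 3: ['blackboard', 'frog'] (min_width=15, slack=0)
Line 4: ['sweet', 'waterfall'] (min_width=15, slack=0)
Line 5: ['if', 'python'] (min_width=9, slack=6)
Line 6: ['island'] (min_width=6, slack=9)
Total lines: 6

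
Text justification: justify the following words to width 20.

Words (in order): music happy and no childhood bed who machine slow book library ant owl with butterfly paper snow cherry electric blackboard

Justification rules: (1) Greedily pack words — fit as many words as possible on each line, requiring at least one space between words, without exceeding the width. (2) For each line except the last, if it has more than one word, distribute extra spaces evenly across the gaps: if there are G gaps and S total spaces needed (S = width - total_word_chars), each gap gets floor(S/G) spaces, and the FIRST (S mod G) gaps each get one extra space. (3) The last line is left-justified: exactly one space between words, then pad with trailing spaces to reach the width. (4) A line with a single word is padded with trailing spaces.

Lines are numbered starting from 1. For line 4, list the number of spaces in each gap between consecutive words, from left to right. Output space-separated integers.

Line 1: ['music', 'happy', 'and', 'no'] (min_width=18, slack=2)
Line 2: ['childhood', 'bed', 'who'] (min_width=17, slack=3)
Line 3: ['machine', 'slow', 'book'] (min_width=17, slack=3)
Line 4: ['library', 'ant', 'owl', 'with'] (min_width=20, slack=0)
Line 5: ['butterfly', 'paper', 'snow'] (min_width=20, slack=0)
Line 6: ['cherry', 'electric'] (min_width=15, slack=5)
Line 7: ['blackboard'] (min_width=10, slack=10)

Answer: 1 1 1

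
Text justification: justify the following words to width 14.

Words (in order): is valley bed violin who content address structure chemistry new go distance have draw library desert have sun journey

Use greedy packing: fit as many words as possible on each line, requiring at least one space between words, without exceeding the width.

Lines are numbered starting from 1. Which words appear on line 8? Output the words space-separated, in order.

Answer: have draw

Derivation:
Line 1: ['is', 'valley', 'bed'] (min_width=13, slack=1)
Line 2: ['violin', 'who'] (min_width=10, slack=4)
Line 3: ['content'] (min_width=7, slack=7)
Line 4: ['address'] (min_width=7, slack=7)
Line 5: ['structure'] (min_width=9, slack=5)
Line 6: ['chemistry', 'new'] (min_width=13, slack=1)
Line 7: ['go', 'distance'] (min_width=11, slack=3)
Line 8: ['have', 'draw'] (min_width=9, slack=5)
Line 9: ['library', 'desert'] (min_width=14, slack=0)
Line 10: ['have', 'sun'] (min_width=8, slack=6)
Line 11: ['journey'] (min_width=7, slack=7)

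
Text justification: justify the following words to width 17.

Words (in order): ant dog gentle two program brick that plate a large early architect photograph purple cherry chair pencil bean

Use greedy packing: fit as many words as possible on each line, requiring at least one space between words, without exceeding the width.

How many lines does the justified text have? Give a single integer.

Line 1: ['ant', 'dog', 'gentle'] (min_width=14, slack=3)
Line 2: ['two', 'program', 'brick'] (min_width=17, slack=0)
Line 3: ['that', 'plate', 'a'] (min_width=12, slack=5)
Line 4: ['large', 'early'] (min_width=11, slack=6)
Line 5: ['architect'] (min_width=9, slack=8)
Line 6: ['photograph', 'purple'] (min_width=17, slack=0)
Line 7: ['cherry', 'chair'] (min_width=12, slack=5)
Line 8: ['pencil', 'bean'] (min_width=11, slack=6)
Total lines: 8

Answer: 8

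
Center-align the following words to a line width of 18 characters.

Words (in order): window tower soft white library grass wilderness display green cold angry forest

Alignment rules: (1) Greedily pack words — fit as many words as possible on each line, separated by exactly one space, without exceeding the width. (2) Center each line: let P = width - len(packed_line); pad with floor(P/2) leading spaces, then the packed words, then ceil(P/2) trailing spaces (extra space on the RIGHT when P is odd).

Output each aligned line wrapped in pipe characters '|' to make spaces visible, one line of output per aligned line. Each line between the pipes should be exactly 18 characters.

Line 1: ['window', 'tower', 'soft'] (min_width=17, slack=1)
Line 2: ['white', 'library'] (min_width=13, slack=5)
Line 3: ['grass', 'wilderness'] (min_width=16, slack=2)
Line 4: ['display', 'green', 'cold'] (min_width=18, slack=0)
Line 5: ['angry', 'forest'] (min_width=12, slack=6)

Answer: |window tower soft |
|  white library   |
| grass wilderness |
|display green cold|
|   angry forest   |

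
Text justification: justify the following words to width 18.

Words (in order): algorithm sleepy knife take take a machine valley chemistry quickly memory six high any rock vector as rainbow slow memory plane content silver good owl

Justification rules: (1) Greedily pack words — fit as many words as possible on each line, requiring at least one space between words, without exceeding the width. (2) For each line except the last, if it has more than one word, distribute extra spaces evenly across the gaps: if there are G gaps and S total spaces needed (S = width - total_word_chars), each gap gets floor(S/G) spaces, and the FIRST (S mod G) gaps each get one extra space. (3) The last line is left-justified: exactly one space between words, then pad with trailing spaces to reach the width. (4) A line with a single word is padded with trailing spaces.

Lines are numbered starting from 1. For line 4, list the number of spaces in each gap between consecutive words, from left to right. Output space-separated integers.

Line 1: ['algorithm', 'sleepy'] (min_width=16, slack=2)
Line 2: ['knife', 'take', 'take', 'a'] (min_width=17, slack=1)
Line 3: ['machine', 'valley'] (min_width=14, slack=4)
Line 4: ['chemistry', 'quickly'] (min_width=17, slack=1)
Line 5: ['memory', 'six', 'high'] (min_width=15, slack=3)
Line 6: ['any', 'rock', 'vector', 'as'] (min_width=18, slack=0)
Line 7: ['rainbow', 'slow'] (min_width=12, slack=6)
Line 8: ['memory', 'plane'] (min_width=12, slack=6)
Line 9: ['content', 'silver'] (min_width=14, slack=4)
Line 10: ['good', 'owl'] (min_width=8, slack=10)

Answer: 2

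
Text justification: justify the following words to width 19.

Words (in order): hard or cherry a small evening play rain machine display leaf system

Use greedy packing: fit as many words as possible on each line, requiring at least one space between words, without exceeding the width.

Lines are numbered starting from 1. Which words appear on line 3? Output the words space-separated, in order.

Answer: rain machine

Derivation:
Line 1: ['hard', 'or', 'cherry', 'a'] (min_width=16, slack=3)
Line 2: ['small', 'evening', 'play'] (min_width=18, slack=1)
Line 3: ['rain', 'machine'] (min_width=12, slack=7)
Line 4: ['display', 'leaf', 'system'] (min_width=19, slack=0)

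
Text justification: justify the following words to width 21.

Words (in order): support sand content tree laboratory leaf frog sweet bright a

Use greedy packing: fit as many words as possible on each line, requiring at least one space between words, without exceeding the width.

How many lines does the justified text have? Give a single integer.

Line 1: ['support', 'sand', 'content'] (min_width=20, slack=1)
Line 2: ['tree', 'laboratory', 'leaf'] (min_width=20, slack=1)
Line 3: ['frog', 'sweet', 'bright', 'a'] (min_width=19, slack=2)
Total lines: 3

Answer: 3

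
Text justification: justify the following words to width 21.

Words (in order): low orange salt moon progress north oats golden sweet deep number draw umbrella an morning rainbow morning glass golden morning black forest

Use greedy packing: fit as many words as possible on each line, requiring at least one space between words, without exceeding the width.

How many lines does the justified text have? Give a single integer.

Line 1: ['low', 'orange', 'salt', 'moon'] (min_width=20, slack=1)
Line 2: ['progress', 'north', 'oats'] (min_width=19, slack=2)
Line 3: ['golden', 'sweet', 'deep'] (min_width=17, slack=4)
Line 4: ['number', 'draw', 'umbrella'] (min_width=20, slack=1)
Line 5: ['an', 'morning', 'rainbow'] (min_width=18, slack=3)
Line 6: ['morning', 'glass', 'golden'] (min_width=20, slack=1)
Line 7: ['morning', 'black', 'forest'] (min_width=20, slack=1)
Total lines: 7

Answer: 7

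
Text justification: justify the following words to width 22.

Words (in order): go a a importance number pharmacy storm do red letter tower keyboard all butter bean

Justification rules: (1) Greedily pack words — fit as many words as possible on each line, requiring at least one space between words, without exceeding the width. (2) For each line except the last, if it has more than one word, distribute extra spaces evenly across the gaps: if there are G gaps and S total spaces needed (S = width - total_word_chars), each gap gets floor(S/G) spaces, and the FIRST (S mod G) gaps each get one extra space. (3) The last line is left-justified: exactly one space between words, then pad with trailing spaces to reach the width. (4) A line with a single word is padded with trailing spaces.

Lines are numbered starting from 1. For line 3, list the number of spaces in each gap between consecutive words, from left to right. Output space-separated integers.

Line 1: ['go', 'a', 'a', 'importance'] (min_width=17, slack=5)
Line 2: ['number', 'pharmacy', 'storm'] (min_width=21, slack=1)
Line 3: ['do', 'red', 'letter', 'tower'] (min_width=19, slack=3)
Line 4: ['keyboard', 'all', 'butter'] (min_width=19, slack=3)
Line 5: ['bean'] (min_width=4, slack=18)

Answer: 2 2 2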